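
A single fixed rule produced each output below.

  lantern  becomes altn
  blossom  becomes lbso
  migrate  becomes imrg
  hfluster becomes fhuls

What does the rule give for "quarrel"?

Each output is the input with this applied: delete the last 3 characters, then swap each adjacent pair of characters (1↔2, 3↔4, ...).
On "quarrel" that produces "uqra".

uqra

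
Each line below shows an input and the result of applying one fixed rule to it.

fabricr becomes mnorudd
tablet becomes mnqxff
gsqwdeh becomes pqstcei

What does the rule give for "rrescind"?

opquzdde

The rule is to sort the characters into alphabetical order, then shift every letter 12 places forward in the alphabet (wrapping around).
So "rrescind" becomes "opquzdde".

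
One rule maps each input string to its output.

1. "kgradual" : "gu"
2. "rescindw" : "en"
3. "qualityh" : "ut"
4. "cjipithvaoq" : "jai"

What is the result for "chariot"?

hi

What's happening: take characters alternately from the front and the back (1st, last, 2nd, 2nd-last, ...), then keep one character in every 3, starting at position 3 (positions 3rd, 6th, 9th, ...).
Doing the same to "chariot": "hi".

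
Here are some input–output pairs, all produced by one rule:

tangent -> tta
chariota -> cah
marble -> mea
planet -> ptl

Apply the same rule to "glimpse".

gel

Rule — take characters alternately from the front and the back (1st, last, 2nd, 2nd-last, ...), then keep only the first 3 characters.
"glimpse" → "gelsipm" → "gel".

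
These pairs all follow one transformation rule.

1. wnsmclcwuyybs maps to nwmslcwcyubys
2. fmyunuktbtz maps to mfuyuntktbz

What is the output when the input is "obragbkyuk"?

boarbgykku

In each case the input is transformed by: swap each adjacent pair of characters (1↔2, 3↔4, ...).
For "obragbkyuk" the result is "boarbgykku".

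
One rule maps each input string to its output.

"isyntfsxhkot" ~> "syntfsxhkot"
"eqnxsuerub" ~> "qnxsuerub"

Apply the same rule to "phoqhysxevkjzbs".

hoqhysxevkjzbs

The rule is to delete the first character.
Doing the same to "phoqhysxevkjzbs": "hoqhysxevkjzbs".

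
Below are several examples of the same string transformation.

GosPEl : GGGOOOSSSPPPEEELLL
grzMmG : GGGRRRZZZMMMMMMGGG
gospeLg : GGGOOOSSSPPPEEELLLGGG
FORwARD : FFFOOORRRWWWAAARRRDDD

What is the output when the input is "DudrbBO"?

The rule is to repeat every character 3 times, then convert every letter to uppercase.
Working it through for "DudrbBO": intermediate "DDDuuudddrrrbbbBBBOOO", final "DDDUUUDDDRRRBBBBBBOOO".

DDDUUUDDDRRRBBBBBBOOO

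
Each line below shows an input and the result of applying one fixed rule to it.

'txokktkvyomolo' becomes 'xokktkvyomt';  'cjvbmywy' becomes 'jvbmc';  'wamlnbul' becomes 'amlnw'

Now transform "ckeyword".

What's happening: delete the last 3 characters, then move the first character to the end.
Applying both steps to "ckeyword": "ckeyw", then "keywc".

keywc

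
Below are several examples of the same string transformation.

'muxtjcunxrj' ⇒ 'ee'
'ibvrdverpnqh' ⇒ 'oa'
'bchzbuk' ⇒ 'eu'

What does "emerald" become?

oo

In each case the input is transformed by: shift every letter 10 places forward in the alphabet (wrapping around), then keep only the vowels.
Working it through for "emerald": intermediate "owobkvn", final "oo".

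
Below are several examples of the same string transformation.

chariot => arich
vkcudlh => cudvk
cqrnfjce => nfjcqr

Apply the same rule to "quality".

Rule — delete the last 2 characters, then move the last 3 characters to the front (rotate right by 3).
Starting from "quality": after the first operation, "quali"; after the second, "aliqu".

aliqu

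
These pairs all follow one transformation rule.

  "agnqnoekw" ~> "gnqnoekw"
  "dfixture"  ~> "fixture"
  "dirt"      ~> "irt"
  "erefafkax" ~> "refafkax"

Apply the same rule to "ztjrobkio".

Looking at the pairs, the operation is to delete the first character.
Doing the same to "ztjrobkio": "tjrobkio".

tjrobkio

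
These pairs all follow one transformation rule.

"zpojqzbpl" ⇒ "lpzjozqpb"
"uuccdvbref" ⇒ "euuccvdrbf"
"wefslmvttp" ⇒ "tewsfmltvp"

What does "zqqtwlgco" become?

Looking at the pairs, the operation is to swap each adjacent pair of characters (1↔2, 3↔4, ...), then move the last character to the front.
For "zqqtwlgco", step one produces "qztqlwcgo"; step two turns that into "oqztqlwcg".
(Check on "zpojqzbpl": → "pzjozqpbl" → "lpzjozqpb" ✓)

oqztqlwcg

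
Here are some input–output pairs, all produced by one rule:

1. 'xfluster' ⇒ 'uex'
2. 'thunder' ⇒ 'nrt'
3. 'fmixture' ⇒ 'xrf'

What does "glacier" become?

crg

In each case the input is transformed by: keep one character in every 3, starting at position 1 (positions 1st, 4th, 7th, ...), then move the first character to the end.
Applying both steps to "glacier": "gcr", then "crg".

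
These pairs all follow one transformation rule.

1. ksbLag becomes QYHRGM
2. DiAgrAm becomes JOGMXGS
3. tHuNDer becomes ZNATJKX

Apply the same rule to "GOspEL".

What's happening: shift every letter 6 places forward in the alphabet (wrapping around), then convert every letter to uppercase.
On "GOspEL": the first step gives "MUyvKR", and the second then gives "MUYVKR".
(Check on "DiAgrAm": → "JoGmxGs" → "JOGMXGS" ✓)

MUYVKR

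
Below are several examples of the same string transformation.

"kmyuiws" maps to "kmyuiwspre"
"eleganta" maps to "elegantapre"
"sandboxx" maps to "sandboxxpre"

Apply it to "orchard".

Rule — append "pre".
"orchard" → "orchardpre".

orchardpre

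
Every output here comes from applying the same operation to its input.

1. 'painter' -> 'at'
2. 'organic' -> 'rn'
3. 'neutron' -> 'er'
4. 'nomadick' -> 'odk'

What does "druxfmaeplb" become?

What's happening: keep one character in every 3, starting at position 2 (positions 2nd, 5th, 8th, ...).
"druxfmaeplb" → "rfeb".

rfeb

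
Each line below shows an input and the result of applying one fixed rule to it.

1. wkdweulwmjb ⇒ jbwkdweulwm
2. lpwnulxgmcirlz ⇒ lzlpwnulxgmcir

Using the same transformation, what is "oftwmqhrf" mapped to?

The transformation: move the last 2 characters to the front (rotate right by 2).
So "oftwmqhrf" becomes "rfoftwmqh".

rfoftwmqh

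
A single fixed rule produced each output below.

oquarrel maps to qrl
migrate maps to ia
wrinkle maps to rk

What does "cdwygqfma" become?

dgm

In each case the input is transformed by: keep one character in every 3, starting at position 2 (positions 2nd, 5th, 8th, ...).
On "cdwygqfma" that produces "dgm".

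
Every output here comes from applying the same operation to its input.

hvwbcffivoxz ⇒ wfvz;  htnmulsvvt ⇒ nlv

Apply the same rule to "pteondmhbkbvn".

edbv

The pattern: keep one character in every 3, starting at position 3 (positions 3rd, 6th, 9th, ...).
For "pteondmhbkbvn" the result is "edbv".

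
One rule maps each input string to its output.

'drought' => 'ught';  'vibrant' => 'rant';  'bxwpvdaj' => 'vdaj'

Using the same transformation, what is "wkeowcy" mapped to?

What's happening: keep only the last 4 characters.
Doing the same to "wkeowcy": "owcy".

owcy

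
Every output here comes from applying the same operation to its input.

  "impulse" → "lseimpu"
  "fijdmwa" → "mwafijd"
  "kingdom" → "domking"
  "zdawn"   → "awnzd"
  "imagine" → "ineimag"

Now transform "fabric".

Looking at the pairs, the operation is to move the last 3 characters to the front (rotate right by 3).
"fabric" → "ricfab".

ricfab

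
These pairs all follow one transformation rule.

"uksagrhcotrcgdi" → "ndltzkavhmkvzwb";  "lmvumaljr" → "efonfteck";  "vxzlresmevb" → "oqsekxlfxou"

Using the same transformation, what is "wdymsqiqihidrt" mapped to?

pwrfljbjbabwkm

Looking at the pairs, the operation is to shift every letter 7 places backward in the alphabet (wrapping around).
On "wdymsqiqihidrt" that produces "pwrfljbjbabwkm".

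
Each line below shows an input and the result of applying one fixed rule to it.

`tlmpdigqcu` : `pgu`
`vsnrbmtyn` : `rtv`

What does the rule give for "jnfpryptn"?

ppj

Looking at the pairs, the operation is to move the first 2 characters to the end (rotate left by 2), then keep one character in every 3, starting at position 2 (positions 2nd, 5th, 8th, ...).
For "jnfpryptn" the result is "ppj".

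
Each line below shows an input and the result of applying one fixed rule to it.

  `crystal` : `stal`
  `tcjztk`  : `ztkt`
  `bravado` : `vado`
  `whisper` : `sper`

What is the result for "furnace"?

nace

The transformation: move the first 3 characters to the end (rotate left by 3), then keep only the first 4 characters.
Applying both steps to "furnace": "nacefur", then "nace".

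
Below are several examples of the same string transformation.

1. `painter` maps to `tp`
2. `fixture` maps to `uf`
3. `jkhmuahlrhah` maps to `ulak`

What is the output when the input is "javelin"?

lj

Looking at the pairs, the operation is to move the first 3 characters to the end (rotate left by 3), then keep one character in every 3, starting at position 2 (positions 2nd, 5th, 8th, ...).
On "javelin" that produces "lj".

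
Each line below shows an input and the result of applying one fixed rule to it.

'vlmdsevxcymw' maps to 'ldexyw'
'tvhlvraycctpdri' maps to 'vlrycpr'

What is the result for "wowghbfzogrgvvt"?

ogbzggv

The rule is to keep every other character starting from the second (positions 2nd, 4th, 6th, ...).
For "wowghbfzogrgvvt" the result is "ogbzggv".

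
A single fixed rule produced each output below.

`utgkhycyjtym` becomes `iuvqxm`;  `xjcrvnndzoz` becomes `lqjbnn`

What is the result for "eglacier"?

The transformation: keep every other character starting from the first (positions 1st, 3rd, 5th, ...), then shift every letter 12 places backward in the alphabet (wrapping around).
"eglacier" → "elce" → "szqs".

szqs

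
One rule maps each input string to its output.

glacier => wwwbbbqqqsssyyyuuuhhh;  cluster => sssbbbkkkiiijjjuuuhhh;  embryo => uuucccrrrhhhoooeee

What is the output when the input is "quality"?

The transformation: repeat every character 3 times, then shift every letter 10 places backward in the alphabet (wrapping around).
On "quality": the first step gives "qqquuuaaallliiitttyyy", and the second then gives "gggkkkqqqbbbyyyjjjooo".

gggkkkqqqbbbyyyjjjooo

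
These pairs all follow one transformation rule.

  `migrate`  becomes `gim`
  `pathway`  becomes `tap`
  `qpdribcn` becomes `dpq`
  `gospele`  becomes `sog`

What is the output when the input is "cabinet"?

In each case the input is transformed by: reverse the string, then keep only the last 3 characters.
For "cabinet", step one produces "tenibac"; step two turns that into "bac".

bac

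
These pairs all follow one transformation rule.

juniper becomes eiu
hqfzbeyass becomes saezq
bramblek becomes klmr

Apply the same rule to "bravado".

dvr

Rule — keep every other character starting from the second (positions 2nd, 4th, 6th, ...), then reverse the string.
Applying both steps to "bravado": "rvd", then "dvr".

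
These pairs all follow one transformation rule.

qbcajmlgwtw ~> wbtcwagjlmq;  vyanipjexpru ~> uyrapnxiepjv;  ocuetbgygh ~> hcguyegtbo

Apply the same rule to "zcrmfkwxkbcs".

The rule is to take characters alternately from the front and the back (1st, last, 2nd, 2nd-last, ...), then move the first character to the end.
Starting from "zcrmfkwxkbcs": after the first operation, "zsccrbmkfxkw"; after the second, "sccrbmkfxkwz".

sccrbmkfxkwz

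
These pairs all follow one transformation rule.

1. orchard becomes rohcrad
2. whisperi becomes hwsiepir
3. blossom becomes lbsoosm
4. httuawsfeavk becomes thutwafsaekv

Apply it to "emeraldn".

The pattern: swap each adjacent pair of characters (1↔2, 3↔4, ...).
Doing the same to "emeraldn": "mereland".

mereland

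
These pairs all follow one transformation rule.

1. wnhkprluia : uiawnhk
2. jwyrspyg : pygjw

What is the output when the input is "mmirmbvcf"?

The rule is to move the last 3 characters to the front (rotate right by 3), then delete the last 3 characters.
Applying that to "mmirmbvcf" gives "vcfmmi".

vcfmmi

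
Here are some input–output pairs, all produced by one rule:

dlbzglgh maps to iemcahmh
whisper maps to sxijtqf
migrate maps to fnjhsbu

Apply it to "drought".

The transformation: shift every letter 1 place forward in the alphabet (wrapping around), then move the last character to the front.
Applying both steps to "drought": "espvhiu", then "uespvhi".

uespvhi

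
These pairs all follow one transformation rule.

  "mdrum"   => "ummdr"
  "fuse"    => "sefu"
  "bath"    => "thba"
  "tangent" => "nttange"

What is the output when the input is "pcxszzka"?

kapcxszz

Rule — move the last 2 characters to the front (rotate right by 2).
"pcxszzka" → "kapcxszz".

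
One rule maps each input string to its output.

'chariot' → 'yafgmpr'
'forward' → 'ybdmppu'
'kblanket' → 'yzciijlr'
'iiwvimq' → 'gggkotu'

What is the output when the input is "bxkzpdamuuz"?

yzbiknssvxx

Rule — sort the characters into alphabetical order, then shift every letter 2 places backward in the alphabet (wrapping around).
"bxkzpdamuuz" → "abdkmpuuxzz" → "yzbiknssvxx".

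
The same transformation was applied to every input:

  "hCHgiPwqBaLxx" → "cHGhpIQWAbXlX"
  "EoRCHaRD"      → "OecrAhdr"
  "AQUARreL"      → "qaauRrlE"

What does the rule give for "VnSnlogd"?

The pattern: flip the case of every letter, then swap each adjacent pair of characters (1↔2, 3↔4, ...).
Working it through for "VnSnlogd": intermediate "vNsNLOGD", final "NvNsOLDG".
(Check on "hCHgiPwqBaLxx": → "HchGIpWQbAlXX" → "cHGhpIQWAbXlX" ✓)

NvNsOLDG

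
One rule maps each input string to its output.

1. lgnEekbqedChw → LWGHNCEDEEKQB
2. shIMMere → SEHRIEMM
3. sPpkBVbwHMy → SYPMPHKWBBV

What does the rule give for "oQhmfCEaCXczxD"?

ODQXHZMCFXCCEA

In each case the input is transformed by: take characters alternately from the front and the back (1st, last, 2nd, 2nd-last, ...), then convert every letter to uppercase.
Doing the same to "oQhmfCEaCXczxD": "ODQXHZMCFXCCEA".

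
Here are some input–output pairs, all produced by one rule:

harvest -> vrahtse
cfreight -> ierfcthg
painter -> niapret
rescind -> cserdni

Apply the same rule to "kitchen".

ctikneh

The pattern: reverse the string, then move the first 3 characters to the end (rotate left by 3).
For "kitchen", step one produces "nehctik"; step two turns that into "ctikneh".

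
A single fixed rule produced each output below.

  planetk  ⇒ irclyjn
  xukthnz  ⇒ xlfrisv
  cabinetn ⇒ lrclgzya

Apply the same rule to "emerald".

The pattern: shift every letter 2 places backward in the alphabet (wrapping around), then reverse the string.
Doing the same to "emerald": "bjypckc".

bjypckc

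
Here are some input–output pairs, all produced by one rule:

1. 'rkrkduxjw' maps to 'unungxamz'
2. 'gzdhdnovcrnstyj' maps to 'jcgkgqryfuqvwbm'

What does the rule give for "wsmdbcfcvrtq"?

In each case the input is transformed by: shift every letter 3 places forward in the alphabet (wrapping around).
For "wsmdbcfcvrtq" the result is "zvpgefifyuwt".

zvpgefifyuwt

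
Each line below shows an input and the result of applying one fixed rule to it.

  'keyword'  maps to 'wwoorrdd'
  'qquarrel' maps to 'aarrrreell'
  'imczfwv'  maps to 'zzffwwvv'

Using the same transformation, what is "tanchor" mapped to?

cchhoorr

The rule is to delete the first 3 characters, then double every character.
"tanchor" → "chor" → "cchhoorr".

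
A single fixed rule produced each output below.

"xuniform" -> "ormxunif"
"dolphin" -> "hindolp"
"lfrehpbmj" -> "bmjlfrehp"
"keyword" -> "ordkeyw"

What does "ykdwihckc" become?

The pattern: move the last 3 characters to the front (rotate right by 3).
On "ykdwihckc" that produces "ckcykdwih".

ckcykdwih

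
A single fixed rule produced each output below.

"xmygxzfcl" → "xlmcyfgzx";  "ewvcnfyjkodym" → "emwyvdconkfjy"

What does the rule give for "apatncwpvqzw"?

awpzaqtvnpcw

The rule is to take characters alternately from the front and the back (1st, last, 2nd, 2nd-last, ...).
For "apatncwpvqzw" the result is "awpzaqtvnpcw".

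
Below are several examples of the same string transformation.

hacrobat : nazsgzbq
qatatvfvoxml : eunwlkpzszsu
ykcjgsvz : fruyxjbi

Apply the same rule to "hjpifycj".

exbigioh

The transformation: swap the front and back halves of the string, then shift every letter 1 place backward in the alphabet (wrapping around).
On "hjpifycj": the first step gives "fycjhjpi", and the second then gives "exbigioh".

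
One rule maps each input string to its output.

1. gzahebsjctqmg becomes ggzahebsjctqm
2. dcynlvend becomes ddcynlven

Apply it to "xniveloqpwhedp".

pxniveloqpwhed

Each output is the input with this applied: move the last character to the front.
For "xniveloqpwhedp" the result is "pxniveloqpwhed".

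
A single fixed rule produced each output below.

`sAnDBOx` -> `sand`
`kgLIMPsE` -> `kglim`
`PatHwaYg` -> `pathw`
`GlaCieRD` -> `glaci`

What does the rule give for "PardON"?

par

Each output is the input with this applied: delete the last 3 characters, then convert every letter to lowercase.
"PardON" → "Par" → "par".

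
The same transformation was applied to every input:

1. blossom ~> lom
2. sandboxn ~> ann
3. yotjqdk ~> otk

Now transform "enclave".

nce

The transformation: swap each adjacent pair of characters (1↔2, 3↔4, ...), then keep one character in every 3, starting at position 1 (positions 1st, 4th, 7th, ...).
Starting from "enclave": after the first operation, "nelcvae"; after the second, "nce".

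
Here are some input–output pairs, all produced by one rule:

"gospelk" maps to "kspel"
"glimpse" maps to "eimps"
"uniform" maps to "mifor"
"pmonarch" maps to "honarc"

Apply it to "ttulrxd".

dulrx

The transformation: delete the first 2 characters, then move the last character to the front.
So "ttulrxd" becomes "dulrx".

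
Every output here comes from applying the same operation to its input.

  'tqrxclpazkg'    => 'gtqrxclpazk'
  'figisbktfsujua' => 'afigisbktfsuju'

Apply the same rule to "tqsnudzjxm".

Looking at the pairs, the operation is to move the last character to the front.
Applying that to "tqsnudzjxm" gives "mtqsnudzjx".

mtqsnudzjx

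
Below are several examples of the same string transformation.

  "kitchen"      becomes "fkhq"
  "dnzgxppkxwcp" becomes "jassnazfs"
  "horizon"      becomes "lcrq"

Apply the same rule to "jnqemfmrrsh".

Rule — shift every letter 3 places forward in the alphabet (wrapping around), then delete the first 3 characters.
On "jnqemfmrrsh": the first step gives "mqthpipuuvk", and the second then gives "hpipuuvk".
(Check on "kitchen": → "nlwfkhq" → "fkhq" ✓)

hpipuuvk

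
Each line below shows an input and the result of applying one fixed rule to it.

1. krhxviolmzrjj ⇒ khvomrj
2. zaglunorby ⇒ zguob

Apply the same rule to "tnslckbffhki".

The transformation: keep every other character starting from the first (positions 1st, 3rd, 5th, ...).
"tnslckbffhki" → "tscbfk".

tscbfk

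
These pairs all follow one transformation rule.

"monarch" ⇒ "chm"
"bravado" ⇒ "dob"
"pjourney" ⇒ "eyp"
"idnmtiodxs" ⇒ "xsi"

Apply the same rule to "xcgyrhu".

What's happening: move the first character to the end, then keep only the last 3 characters.
Working it through for "xcgyrhu": intermediate "cgyrhux", final "hux".
(Check on "bravado": → "ravadob" → "dob" ✓)

hux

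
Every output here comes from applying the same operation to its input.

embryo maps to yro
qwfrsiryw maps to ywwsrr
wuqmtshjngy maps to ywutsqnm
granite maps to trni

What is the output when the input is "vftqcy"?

yvt

What's happening: sort the characters into reverse alphabetical order, then delete the last 3 characters.
Applying both steps to "vftqcy": "yvtqfc", then "yvt".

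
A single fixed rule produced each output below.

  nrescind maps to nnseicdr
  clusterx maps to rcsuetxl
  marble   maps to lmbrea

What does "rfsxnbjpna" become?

nrxsbnpjaf

What's happening: swap each adjacent pair of characters (1↔2, 3↔4, ...), then swap the first and last characters.
On "rfsxnbjpna": the first step gives "frxsbnpjan", and the second then gives "nrxsbnpjaf".
(Check on "clusterx": → "lcsuetxr" → "rcsuetxl" ✓)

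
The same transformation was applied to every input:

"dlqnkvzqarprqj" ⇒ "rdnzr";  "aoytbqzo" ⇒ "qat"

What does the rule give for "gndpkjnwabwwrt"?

The rule is to move the last 3 characters to the front (rotate right by 3), then keep one character in every 3, starting at position 1 (positions 1st, 4th, 7th, ...).
Starting from "gndpkjnwabwwrt": after the first operation, "wrtgndpkjnwabw"; after the second, "wgpnb".

wgpnb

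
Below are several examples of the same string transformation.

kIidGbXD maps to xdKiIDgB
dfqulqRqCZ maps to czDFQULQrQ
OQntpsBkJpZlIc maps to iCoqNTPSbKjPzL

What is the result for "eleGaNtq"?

Looking at the pairs, the operation is to flip the case of every letter, then move the last 2 characters to the front (rotate right by 2).
"eleGaNtq" → "ELEgAnTQ" → "TQELEgAn".

TQELEgAn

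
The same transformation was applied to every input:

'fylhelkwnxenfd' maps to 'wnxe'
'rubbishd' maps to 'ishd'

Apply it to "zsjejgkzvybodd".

The rule is to swap the front and back halves of the string, then keep only the first 4 characters.
On "zsjejgkzvybodd": the first step gives "zvyboddzsjejgk", and the second then gives "zvyb".

zvyb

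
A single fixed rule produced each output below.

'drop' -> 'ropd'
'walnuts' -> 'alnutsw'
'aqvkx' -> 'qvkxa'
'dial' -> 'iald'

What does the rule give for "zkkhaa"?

kkhaaz

The rule is to move the first character to the end.
Doing the same to "zkkhaa": "kkhaaz".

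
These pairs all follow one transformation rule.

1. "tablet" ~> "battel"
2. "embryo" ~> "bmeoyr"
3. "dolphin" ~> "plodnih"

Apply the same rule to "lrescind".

cserldni

In each case the input is transformed by: move the last 3 characters to the front (rotate right by 3), then reverse the string.
Applying both steps to "lrescind": "indlresc", then "cserldni".
(Check on "embryo": → "ryoemb" → "bmeoyr" ✓)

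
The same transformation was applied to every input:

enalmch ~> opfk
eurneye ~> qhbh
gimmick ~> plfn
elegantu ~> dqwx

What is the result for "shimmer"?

pphu

The pattern: shift every letter 3 places forward in the alphabet (wrapping around), then keep only the last 4 characters.
"shimmer" → "vklpphu" → "pphu".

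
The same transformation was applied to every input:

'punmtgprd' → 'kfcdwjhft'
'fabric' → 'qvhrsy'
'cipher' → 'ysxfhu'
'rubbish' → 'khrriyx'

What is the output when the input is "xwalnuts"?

In each case the input is transformed by: swap each adjacent pair of characters (1↔2, 3↔4, ...), then shift every letter 10 places backward in the alphabet (wrapping around).
"xwalnuts" → "wxlaunst" → "mnbqkdij".

mnbqkdij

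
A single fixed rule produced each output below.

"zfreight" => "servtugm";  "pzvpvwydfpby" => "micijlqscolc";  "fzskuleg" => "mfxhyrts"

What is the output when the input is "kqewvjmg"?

Looking at the pairs, the operation is to move the first character to the end, then shift every letter 13 places forward in the alphabet (wrapping around) — i.e. ROT13.
"kqewvjmg" → "qewvjmgk" → "drjiwztx".
(Check on "zfreight": → "freightz" → "servtugm" ✓)

drjiwztx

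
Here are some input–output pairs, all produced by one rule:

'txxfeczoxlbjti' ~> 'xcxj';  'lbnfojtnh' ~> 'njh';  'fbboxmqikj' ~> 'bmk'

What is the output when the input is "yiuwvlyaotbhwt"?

uloh

The pattern: keep one character in every 3, starting at position 3 (positions 3rd, 6th, 9th, ...).
Applying that to "yiuwvlyaotbhwt" gives "uloh".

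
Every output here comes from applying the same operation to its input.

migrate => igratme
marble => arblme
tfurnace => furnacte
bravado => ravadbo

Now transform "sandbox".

andbosx

In each case the input is transformed by: swap the first and last characters, then move the first character to the end.
For "sandbox", step one produces "xandbos"; step two turns that into "andbosx".
(Check on "marble": → "earblm" → "arblme" ✓)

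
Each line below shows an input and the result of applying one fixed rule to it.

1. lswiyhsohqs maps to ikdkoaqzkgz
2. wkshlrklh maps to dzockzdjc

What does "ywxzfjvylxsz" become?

krqoprxbnqdp

In each case the input is transformed by: shift every letter 8 places backward in the alphabet (wrapping around), then move the last 2 characters to the front (rotate right by 2).
Applying both steps to "ywxzfjvylxsz": "qoprxbnqdpkr", then "krqoprxbnqdp".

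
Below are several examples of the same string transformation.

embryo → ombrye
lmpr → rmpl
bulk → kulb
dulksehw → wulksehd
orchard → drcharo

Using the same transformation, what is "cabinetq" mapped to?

In each case the input is transformed by: swap the first and last characters.
So "cabinetq" becomes "qabinetc".

qabinetc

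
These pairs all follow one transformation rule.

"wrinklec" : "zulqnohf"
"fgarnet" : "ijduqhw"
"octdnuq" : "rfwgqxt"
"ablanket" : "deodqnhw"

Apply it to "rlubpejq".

uoxeshmt

The pattern: shift every letter 3 places forward in the alphabet (wrapping around).
For "rlubpejq" the result is "uoxeshmt".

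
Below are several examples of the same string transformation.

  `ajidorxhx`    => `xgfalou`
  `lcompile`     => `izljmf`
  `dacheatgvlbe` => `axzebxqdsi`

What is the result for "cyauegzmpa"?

zvxrbdwj

Rule — shift every letter 3 places backward in the alphabet (wrapping around), then delete the last 2 characters.
Working it through for "cyauegzmpa": intermediate "zvxrbdwjmx", final "zvxrbdwj".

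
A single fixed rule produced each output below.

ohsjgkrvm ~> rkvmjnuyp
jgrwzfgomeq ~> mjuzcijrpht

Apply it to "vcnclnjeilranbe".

yfqfoqmhloudqeh

What's happening: shift every letter 3 places forward in the alphabet (wrapping around).
Doing the same to "vcnclnjeilranbe": "yfqfoqmhloudqeh".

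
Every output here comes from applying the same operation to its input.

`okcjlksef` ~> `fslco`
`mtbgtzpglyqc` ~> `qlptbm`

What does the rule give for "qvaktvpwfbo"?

ofptaq

In each case the input is transformed by: keep every other character starting from the first (positions 1st, 3rd, 5th, ...), then reverse the string.
Working it through for "qvaktvpwfbo": intermediate "qatpfo", final "ofptaq".
(Check on "okcjlksef": → "oclsf" → "fslco" ✓)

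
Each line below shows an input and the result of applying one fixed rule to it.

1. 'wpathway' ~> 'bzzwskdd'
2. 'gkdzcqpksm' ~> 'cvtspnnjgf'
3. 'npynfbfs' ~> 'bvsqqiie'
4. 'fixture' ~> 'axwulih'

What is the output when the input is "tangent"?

wwqqjhd

Looking at the pairs, the operation is to sort the characters into reverse alphabetical order, then shift every letter 3 places forward in the alphabet (wrapping around).
Working it through for "tangent": intermediate "ttnngea", final "wwqqjhd".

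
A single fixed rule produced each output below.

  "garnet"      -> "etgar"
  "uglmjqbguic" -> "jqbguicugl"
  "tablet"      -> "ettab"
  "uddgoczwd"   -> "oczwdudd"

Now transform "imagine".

Rule — move the first 3 characters to the end (rotate left by 3), then delete the first character.
Starting from "imagine": after the first operation, "gineima"; after the second, "ineima".
(Check on "uglmjqbguic": → "mjqbguicugl" → "jqbguicugl" ✓)

ineima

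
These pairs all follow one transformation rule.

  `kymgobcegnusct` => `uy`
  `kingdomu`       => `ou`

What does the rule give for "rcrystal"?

The pattern: sort the characters into alphabetical order, then keep only the last 2 characters.
Starting from "rcrystal": after the first operation, "aclrrsty"; after the second, "ty".

ty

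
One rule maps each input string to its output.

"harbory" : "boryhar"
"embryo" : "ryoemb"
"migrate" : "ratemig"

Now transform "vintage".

The pattern: move the first 3 characters to the end (rotate left by 3).
Applying that to "vintage" gives "tagevin".

tagevin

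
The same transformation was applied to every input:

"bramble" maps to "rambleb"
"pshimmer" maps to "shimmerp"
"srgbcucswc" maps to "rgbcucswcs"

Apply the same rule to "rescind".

escindr

Looking at the pairs, the operation is to move the first character to the end.
For "rescind" the result is "escindr".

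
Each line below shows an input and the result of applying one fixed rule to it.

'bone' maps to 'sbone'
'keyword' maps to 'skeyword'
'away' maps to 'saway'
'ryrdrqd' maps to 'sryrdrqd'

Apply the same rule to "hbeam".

The pattern: prepend "s".
So "hbeam" becomes "shbeam".

shbeam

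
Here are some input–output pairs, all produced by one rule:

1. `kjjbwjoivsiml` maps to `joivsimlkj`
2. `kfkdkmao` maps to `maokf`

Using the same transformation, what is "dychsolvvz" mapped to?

The pattern: move the first 2 characters to the end (rotate left by 2), then delete the first 3 characters.
For "dychsolvvz", step one produces "chsolvvzdy"; step two turns that into "olvvzdy".

olvvzdy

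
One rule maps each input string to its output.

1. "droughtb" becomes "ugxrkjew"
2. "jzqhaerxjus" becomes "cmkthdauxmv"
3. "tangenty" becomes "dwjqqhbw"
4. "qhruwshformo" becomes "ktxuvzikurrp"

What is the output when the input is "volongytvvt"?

ryrojqwbyyw

What's happening: swap each adjacent pair of characters (1↔2, 3↔4, ...), then shift every letter 3 places forward in the alphabet (wrapping around).
On "volongytvvt": the first step gives "ovolgntyvvt", and the second then gives "ryrojqwbyyw".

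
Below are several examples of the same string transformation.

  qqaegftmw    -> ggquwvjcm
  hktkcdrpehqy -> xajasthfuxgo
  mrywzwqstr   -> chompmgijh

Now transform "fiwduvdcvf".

The transformation: shift every letter 10 places backward in the alphabet (wrapping around).
On "fiwduvdcvf" that produces "vymtkltslv".

vymtkltslv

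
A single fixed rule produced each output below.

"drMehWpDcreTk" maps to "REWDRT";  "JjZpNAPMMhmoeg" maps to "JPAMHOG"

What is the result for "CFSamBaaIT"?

FABAT

Looking at the pairs, the operation is to keep every other character starting from the second (positions 2nd, 4th, 6th, ...), then convert every letter to uppercase.
On "CFSamBaaIT": the first step gives "FaBaT", and the second then gives "FABAT".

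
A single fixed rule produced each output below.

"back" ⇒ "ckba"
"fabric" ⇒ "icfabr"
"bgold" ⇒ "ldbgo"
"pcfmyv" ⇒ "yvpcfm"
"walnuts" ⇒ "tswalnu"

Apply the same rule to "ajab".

abaj

Each output is the input with this applied: move the last 2 characters to the front (rotate right by 2).
On "ajab" that produces "abaj".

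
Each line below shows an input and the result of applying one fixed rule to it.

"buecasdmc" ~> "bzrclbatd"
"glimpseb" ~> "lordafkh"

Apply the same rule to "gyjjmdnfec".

ilcmedbfxi

The rule is to shift every letter 1 place backward in the alphabet (wrapping around), then move the first 3 characters to the end (rotate left by 3).
On "gyjjmdnfec": the first step gives "fxiilcmedb", and the second then gives "ilcmedbfxi".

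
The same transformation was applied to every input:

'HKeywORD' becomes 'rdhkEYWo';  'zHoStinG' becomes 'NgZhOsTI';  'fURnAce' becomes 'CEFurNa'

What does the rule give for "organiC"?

IcORGAN

The pattern: move the last 2 characters to the front (rotate right by 2), then flip the case of every letter.
Applying both steps to "organiC": "iCorgan", then "IcORGAN".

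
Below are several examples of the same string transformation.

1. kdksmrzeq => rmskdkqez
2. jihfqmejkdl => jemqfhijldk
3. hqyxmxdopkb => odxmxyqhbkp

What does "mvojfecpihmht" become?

hipcefjovmthm

In each case the input is transformed by: reverse the string, then move the first 3 characters to the end (rotate left by 3).
For "mvojfecpihmht", step one produces "thmhipcefjovm"; step two turns that into "hipcefjovmthm".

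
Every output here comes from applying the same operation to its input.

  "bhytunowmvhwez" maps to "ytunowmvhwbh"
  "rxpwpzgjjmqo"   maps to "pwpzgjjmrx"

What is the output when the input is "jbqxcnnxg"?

What's happening: delete the last 2 characters, then move the first 2 characters to the end (rotate left by 2).
Starting from "jbqxcnnxg": after the first operation, "jbqxcnn"; after the second, "qxcnnjb".

qxcnnjb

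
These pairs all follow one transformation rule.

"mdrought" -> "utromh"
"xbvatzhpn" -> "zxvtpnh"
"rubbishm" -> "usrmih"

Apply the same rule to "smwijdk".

wsmkj

What's happening: sort the characters into reverse alphabetical order, then delete the last 2 characters.
Working it through for "smwijdk": intermediate "wsmkjid", final "wsmkj".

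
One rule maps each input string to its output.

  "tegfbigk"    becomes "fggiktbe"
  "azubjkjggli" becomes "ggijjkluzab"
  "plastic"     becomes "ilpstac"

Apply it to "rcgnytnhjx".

hjnnrtxycg

In each case the input is transformed by: sort the characters into alphabetical order, then move the first 2 characters to the end (rotate left by 2).
Starting from "rcgnytnhjx": after the first operation, "cghjnnrtxy"; after the second, "hjnnrtxycg".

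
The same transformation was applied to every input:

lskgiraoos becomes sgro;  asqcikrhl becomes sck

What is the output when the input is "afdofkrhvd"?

Looking at the pairs, the operation is to delete the last 2 characters, then keep every other character starting from the second (positions 2nd, 4th, 6th, ...).
Starting from "afdofkrhvd": after the first operation, "afdofkrh"; after the second, "fokh".
(Check on "lskgiraoos": → "lskgirao" → "sgro" ✓)

fokh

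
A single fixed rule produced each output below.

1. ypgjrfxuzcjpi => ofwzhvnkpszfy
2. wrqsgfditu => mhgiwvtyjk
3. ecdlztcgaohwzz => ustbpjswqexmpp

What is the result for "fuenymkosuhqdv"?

vkudocaeikxgtl

What's happening: shift every letter 10 places backward in the alphabet (wrapping around).
So "fuenymkosuhqdv" becomes "vkudocaeikxgtl".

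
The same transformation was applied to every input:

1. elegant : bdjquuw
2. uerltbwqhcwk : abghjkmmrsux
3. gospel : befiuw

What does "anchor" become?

Each output is the input with this applied: shift every letter 10 places backward in the alphabet (wrapping around), then sort the characters into alphabetical order.
Doing the same to "anchor": "dehqsx".

dehqsx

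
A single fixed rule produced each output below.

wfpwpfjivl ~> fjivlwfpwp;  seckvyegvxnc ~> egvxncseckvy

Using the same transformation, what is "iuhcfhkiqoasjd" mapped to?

iqoasjdiuhcfhk

What's happening: swap the front and back halves of the string.
For "iuhcfhkiqoasjd" the result is "iqoasjdiuhcfhk".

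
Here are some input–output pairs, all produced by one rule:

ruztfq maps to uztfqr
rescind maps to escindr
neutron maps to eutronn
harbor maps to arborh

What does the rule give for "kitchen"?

itchenk

The transformation: move the first character to the end.
On "kitchen" that produces "itchenk".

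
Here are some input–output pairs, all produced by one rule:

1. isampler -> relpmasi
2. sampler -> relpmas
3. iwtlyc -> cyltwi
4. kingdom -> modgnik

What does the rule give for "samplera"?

What's happening: reverse the string.
For "samplera" the result is "arelpmas".

arelpmas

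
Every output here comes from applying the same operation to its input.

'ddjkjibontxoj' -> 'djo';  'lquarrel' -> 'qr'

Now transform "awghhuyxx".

In each case the input is transformed by: keep one character in every 3, starting at position 2 (positions 2nd, 5th, 8th, ...), then delete the last character.
Doing the same to "awghhuyxx": "wh".
(Check on "lquarrel": → "qrl" → "qr" ✓)

wh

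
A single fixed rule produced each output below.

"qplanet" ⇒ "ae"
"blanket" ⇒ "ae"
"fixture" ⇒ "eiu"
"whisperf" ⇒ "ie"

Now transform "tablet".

Looking at the pairs, the operation is to move the last character to the front, then keep only the vowels.
Working it through for "tablet": intermediate "ttable", final "ae".

ae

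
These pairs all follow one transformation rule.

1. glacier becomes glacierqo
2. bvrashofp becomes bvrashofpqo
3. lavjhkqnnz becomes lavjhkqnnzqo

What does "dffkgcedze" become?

dffkgcedzeqo

What's happening: append "qo".
For "dffkgcedze" the result is "dffkgcedzeqo".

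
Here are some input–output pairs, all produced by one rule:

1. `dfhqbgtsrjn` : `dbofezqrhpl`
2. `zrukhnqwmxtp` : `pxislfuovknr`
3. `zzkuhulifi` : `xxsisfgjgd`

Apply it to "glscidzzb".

jeaqbgxxz

Rule — swap each adjacent pair of characters (1↔2, 3↔4, ...), then shift every letter 2 places backward in the alphabet (wrapping around).
Doing the same to "glscidzzb": "jeaqbgxxz".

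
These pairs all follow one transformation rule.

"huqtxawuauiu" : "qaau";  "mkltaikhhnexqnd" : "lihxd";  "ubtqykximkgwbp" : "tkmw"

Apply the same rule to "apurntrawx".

Rule — keep one character in every 3, starting at position 3 (positions 3rd, 6th, 9th, ...).
Applying that to "apurntrawx" gives "utw".

utw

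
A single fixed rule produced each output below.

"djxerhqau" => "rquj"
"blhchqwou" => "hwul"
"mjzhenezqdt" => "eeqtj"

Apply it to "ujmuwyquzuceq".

The transformation: move the first 3 characters to the end (rotate left by 3), then keep every other character starting from the second (positions 2nd, 4th, 6th, ...).
For "ujmuwyquzuceq", step one produces "uwyquzucequjm"; step two turns that into "wqzcqj".

wqzcqj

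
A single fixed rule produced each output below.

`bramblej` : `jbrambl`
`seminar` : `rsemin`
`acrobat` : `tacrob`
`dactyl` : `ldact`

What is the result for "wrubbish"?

Each output is the input with this applied: move the last 2 characters to the front (rotate right by 2), then delete the first character.
For "wrubbish", step one produces "shwrubbi"; step two turns that into "hwrubbi".

hwrubbi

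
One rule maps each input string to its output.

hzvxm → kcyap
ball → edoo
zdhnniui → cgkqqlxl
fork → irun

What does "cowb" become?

frze

In each case the input is transformed by: shift every letter 3 places forward in the alphabet (wrapping around).
Doing the same to "cowb": "frze".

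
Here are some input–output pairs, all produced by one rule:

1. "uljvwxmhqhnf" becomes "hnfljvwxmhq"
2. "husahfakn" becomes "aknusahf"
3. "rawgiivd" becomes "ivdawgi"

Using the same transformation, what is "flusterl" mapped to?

The rule is to delete the first character, then move the last 3 characters to the front (rotate right by 3).
On "flusterl": the first step gives "lusterl", and the second then gives "erllust".

erllust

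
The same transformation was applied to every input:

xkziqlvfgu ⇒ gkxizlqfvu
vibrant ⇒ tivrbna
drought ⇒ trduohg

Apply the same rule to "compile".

Each output is the input with this applied: swap each adjacent pair of characters (1↔2, 3↔4, ...), then move the last character to the front.
Applying both steps to "compile": "ocpmlie", then "eocpmli".

eocpmli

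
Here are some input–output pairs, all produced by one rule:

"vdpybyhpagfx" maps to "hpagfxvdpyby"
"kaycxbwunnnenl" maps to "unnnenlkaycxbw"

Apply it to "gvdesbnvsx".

The transformation: swap the front and back halves of the string.
"gvdesbnvsx" → "bnvsxgvdes".

bnvsxgvdes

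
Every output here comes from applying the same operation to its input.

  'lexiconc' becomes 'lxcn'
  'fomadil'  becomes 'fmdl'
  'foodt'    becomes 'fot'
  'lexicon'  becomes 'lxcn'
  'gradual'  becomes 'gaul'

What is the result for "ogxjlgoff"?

Rule — keep every other character starting from the first (positions 1st, 3rd, 5th, ...).
For "ogxjlgoff" the result is "oxlof".

oxlof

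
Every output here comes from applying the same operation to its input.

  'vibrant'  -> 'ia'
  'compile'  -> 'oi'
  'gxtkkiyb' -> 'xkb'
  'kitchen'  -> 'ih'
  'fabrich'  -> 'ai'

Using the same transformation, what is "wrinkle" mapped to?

rk

What's happening: keep one character in every 3, starting at position 2 (positions 2nd, 5th, 8th, ...).
"wrinkle" → "rk".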